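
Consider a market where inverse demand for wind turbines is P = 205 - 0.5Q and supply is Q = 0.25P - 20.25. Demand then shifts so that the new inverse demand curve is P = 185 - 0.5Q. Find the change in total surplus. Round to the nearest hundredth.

Rewriting supply in inverse form: P = 81 + 4Q.
Initial equilibrium: Q_0 = 27.5556, P_0 = 191.2222; CS_0 = (1/2)(27.5556)(13.7778) = 189.8272, PS_0 = (1/2)(27.5556)(110.2222) = 1518.6173.
New equilibrium: 185 - 0.5Q = 81 + 4Q gives Q_1 = 23.1111, P_1 = 173.4444; CS_1 = 133.5309, PS_1 = 1068.2469.
Change in total surplus = (133.5309 + 1068.2469) - (189.8272 + 1518.6173) = -506.6667.

-506.67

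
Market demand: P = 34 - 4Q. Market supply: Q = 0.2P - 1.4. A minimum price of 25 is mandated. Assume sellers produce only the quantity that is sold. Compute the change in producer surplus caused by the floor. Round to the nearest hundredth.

Rewriting supply in inverse form: P = 7 + 5Q.
Free-market equilibrium: 34 - 4Q = 7 + 5Q gives Q* = 3, P* = 22.
At the floor price 25, quantity demanded is (34 - 25)/4 = 2.25; demand is the short side, so Q = 2.25 trades at P = 25.
PS goes from (1/2)(3)(15) = 22.5 to 27.8438 (computed as (25 - 7)(2.25) - (1/2)(5)(2.25)^2), a change of 5.3438.

5.34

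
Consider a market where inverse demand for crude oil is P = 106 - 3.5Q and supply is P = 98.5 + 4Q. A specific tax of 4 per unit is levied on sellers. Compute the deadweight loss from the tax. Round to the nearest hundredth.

1.07

Without the tax, 106 - 3.5Q = 98.5 + 4Q so Q* = 1 and P* = 102.5.
With the tax, sellers need 4 more per unit: 106 - 3.5Q = 98.5 + 4Q + 4, so Q_t = 0.4667. Buyers pay P_b = 104.3667; sellers receive P_s = P_b - 4 = 100.3667.
Deadweight loss is the triangle between the curves from Q_t to Q*: (1/2)(1 - 0.4667)(4) = 1.0667.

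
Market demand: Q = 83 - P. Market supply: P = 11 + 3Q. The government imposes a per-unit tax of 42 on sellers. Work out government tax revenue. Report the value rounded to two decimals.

Rewriting demand in inverse form: P = 83 - Q.
Without the tax, 83 - Q = 11 + 3Q so Q* = 18 and P* = 65.
A tax on sellers shifts supply up by 42: 83 - Q = 11 + 3Q + 42, so Q_t = 7.5. Buyers pay P_b = 75.5; sellers receive P_s = P_b - 42 = 33.5.
Tax revenue = t x Q_t = 42 x 7.5 = 315.

315.00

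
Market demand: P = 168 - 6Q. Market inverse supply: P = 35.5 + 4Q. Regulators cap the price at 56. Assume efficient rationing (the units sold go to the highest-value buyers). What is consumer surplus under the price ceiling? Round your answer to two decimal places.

495.20

Free-market equilibrium: 168 - 6Q = 35.5 + 4Q gives Q* = 13.25, P* = 88.5.
At the ceiling price 56, quantity supplied is (56 - 35.5)/4 = 5.125; supply is the short side, so Q = 5.125 trades at P = 56.
The demand price at Q = 5.125 is 137.25. CS is the trapezoid between demand and 56 over [0, 5.125]: (1/2)[(168 - 56) + (137.25 - 56)](5.125) = 495.2031.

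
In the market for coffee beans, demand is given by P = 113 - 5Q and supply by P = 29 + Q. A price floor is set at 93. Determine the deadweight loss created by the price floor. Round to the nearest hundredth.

300.00

Without the control, 113 - 5Q = 29 + Q so Q* = 14 and P* = 43.
At the floor price 93, quantity demanded is (113 - 93)/5 = 4; demand is the short side, so Q = 4 trades at P = 93.
The lost-trades triangle has base Q* - 4 = 10 and height equal to the gap between the curves at Q = 4, which is 93 - 33 = 60. DWL = (1/2)(10)(60) = 300.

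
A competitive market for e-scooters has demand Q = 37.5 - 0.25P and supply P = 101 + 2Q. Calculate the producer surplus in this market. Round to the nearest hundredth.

Rewriting demand in inverse form: P = 150 - 4Q.
Setting demand equal to supply, 49 = 6Q, so Q* = 8.1667 and P* = 117.3333.
The supply curve's price intercept is 101, so PS = (1/2)(Q*)(P* - 101) = (1/2)(8.1667)(16.3333) = 66.6944.

66.69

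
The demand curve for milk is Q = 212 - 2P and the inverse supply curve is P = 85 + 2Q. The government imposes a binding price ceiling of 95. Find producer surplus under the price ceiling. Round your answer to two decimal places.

25.00

Rewriting demand in inverse form: P = 106 - 0.5Q.
Free-market equilibrium: 106 - 0.5Q = 85 + 2Q gives Q* = 8.4, P* = 101.8.
At P = 95, sellers supply (95 - 85)/2 = 5 while buyers want more, so the quantity traded is 5 at price 95.
PS is the triangle above supply below 95: (1/2)(5)(95 - 85) = 25.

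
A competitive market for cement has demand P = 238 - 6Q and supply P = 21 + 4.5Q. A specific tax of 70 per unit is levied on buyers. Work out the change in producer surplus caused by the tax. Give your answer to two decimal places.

Pre-tax equilibrium: 238 - 6Q = 21 + 4.5Q gives Q* = 20.6667, P* = 114.
A tax on buyers shifts demand down by 70: (238 - 70) - 6Q = 21 + 4.5Q, so Q_t = 14. Buyers pay P_b = 154; sellers receive P_s = P_b - 70 = 84.
Producers lose the trapezoid between P_s and P* out to Q_t plus the triangle from Q_t to Q*: change in PS = 441 - 961 = -520.

-520.00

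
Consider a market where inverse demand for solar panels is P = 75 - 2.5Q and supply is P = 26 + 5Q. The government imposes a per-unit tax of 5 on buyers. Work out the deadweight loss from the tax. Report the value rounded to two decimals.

1.67

Pre-tax equilibrium: 75 - 2.5Q = 26 + 5Q gives Q* = 6.5333, P* = 58.6667.
A tax on buyers shifts demand down by 5: (75 - 5) - 2.5Q = 26 + 5Q, so Q_t = 5.8667. Buyers pay P_b = 60.3333; sellers receive P_s = P_b - 5 = 55.3333.
The welfare triangle lost has base Q* - Q_t = 0.6667 and height t = 5, so DWL = (1/2)(0.6667)(5) = 1.6667.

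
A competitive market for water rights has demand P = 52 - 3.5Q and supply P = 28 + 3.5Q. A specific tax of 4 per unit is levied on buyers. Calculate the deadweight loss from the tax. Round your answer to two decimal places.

1.14

Pre-tax equilibrium: 52 - 3.5Q = 28 + 3.5Q gives Q* = 3.4286, P* = 40.
With the tax, buyers' net willingness to pay falls by 4: (52 - 4) - 3.5Q = 28 + 3.5Q, so Q_t = 2.8571. Buyers pay P_b = 42; sellers receive P_s = P_b - 4 = 38.
The welfare triangle lost has base Q* - Q_t = 0.5714 and height t = 4, so DWL = (1/2)(0.5714)(4) = 1.1429.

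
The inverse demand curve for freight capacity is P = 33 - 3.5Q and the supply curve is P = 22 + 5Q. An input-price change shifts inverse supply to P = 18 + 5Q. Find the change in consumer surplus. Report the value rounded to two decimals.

2.52

Initial equilibrium: Q_0 = 1.2941, P_0 = 28.4706; CS_0 = (1/2)(1.2941)(4.5294) = 2.9308, PS_0 = (1/2)(1.2941)(6.4706) = 4.1869.
New equilibrium: 33 - 3.5Q = 18 + 5Q gives Q_1 = 1.7647, P_1 = 26.8235; CS_1 = 5.4498, PS_1 = 7.7855.
Change in consumer surplus = 5.4498 - 2.9308 = 2.519.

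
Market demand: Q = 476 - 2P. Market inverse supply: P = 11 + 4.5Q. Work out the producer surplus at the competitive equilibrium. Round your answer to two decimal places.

4637.61

Rewriting demand in inverse form: P = 238 - 0.5Q.
Equilibrium: 238 - 0.5Q = 11 + 4.5Q, so Q* = 45.4 and P* = 215.3.
Producer surplus is the triangle above supply below P*: (1/2)(45.4)(215.3 - 11) = (1/2)(45.4)(204.3) = 4637.61.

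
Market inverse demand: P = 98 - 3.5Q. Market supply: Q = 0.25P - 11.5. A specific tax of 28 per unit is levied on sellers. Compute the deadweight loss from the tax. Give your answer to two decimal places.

52.27

Rewriting supply in inverse form: P = 46 + 4Q.
Without the tax, 98 - 3.5Q = 46 + 4Q so Q* = 6.9333 and P* = 73.7333.
With the tax, sellers need 28 more per unit: 98 - 3.5Q = 46 + 4Q + 28, so Q_t = 3.2. Buyers pay P_b = 86.8; sellers receive P_s = P_b - 28 = 58.8.
Deadweight loss is the triangle between the curves from Q_t to Q*: (1/2)(6.9333 - 3.2)(28) = 52.2667.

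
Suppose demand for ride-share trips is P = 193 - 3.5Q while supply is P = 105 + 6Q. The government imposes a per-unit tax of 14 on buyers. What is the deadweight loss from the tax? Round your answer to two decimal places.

Pre-tax equilibrium: 193 - 3.5Q = 105 + 6Q gives Q* = 9.2632, P* = 160.5789.
With the tax, buyers' net willingness to pay falls by 14: (193 - 14) - 3.5Q = 105 + 6Q, so Q_t = 7.7895. Buyers pay P_b = 165.7368; sellers receive P_s = P_b - 14 = 151.7368.
The welfare triangle lost has base Q* - Q_t = 1.4737 and height t = 14, so DWL = (1/2)(1.4737)(14) = 10.3158.

10.32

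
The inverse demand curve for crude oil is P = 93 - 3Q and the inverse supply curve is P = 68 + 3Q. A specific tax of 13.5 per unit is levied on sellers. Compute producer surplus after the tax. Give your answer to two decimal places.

5.51

Pre-tax equilibrium: 93 - 3Q = 68 + 3Q gives Q* = 4.1667, P* = 80.5.
With the tax, sellers need 13.5 more per unit: 93 - 3Q = 68 + 3Q + 13.5, so Q_t = 1.9167. Buyers pay P_b = 87.25; sellers receive P_s = P_b - 13.5 = 73.75.
PS = (1/2)(Q_t)(P_s - 68) = (1/2)(1.9167)(5.75) = 5.5104.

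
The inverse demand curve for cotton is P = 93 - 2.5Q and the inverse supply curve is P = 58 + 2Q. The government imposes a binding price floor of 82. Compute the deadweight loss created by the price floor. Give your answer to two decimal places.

25.67

Free-market equilibrium: 93 - 2.5Q = 58 + 2Q gives Q* = 7.7778, P* = 73.5556.
At the floor price 82, quantity demanded is (93 - 82)/2.5 = 4.4; demand is the short side, so Q = 4.4 trades at P = 82.
The lost-trades triangle has base Q* - 4.4 = 3.3778 and height equal to the gap between the curves at Q = 4.4, which is 82 - 66.8 = 15.2. DWL = (1/2)(3.3778)(15.2) = 25.6711.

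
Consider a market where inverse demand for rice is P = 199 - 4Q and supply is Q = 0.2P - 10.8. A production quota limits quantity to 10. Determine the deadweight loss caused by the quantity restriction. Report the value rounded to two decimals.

Rewriting supply in inverse form: P = 54 + 5Q.
Unrestricted equilibrium: Q* = (199 - 54)/(4 + 5) = 16.1111.
At Q = 10 the demand price is 199 - 4(10) = 159 and the supply price is 54 + 5(10) = 104.
DWL = (1/2)(gap between curves at 10) x (Q* - 10) = (1/2)(55)(6.1111) = 168.0556.

168.06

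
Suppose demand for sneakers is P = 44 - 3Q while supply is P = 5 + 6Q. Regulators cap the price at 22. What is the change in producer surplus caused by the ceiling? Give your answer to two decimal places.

-32.25

Without the control, 44 - 3Q = 5 + 6Q so Q* = 4.3333 and P* = 31.
At P = 22, sellers supply (22 - 5)/6 = 2.8333 while buyers want more, so the quantity traded is 2.8333 at price 22.
PS goes from (1/2)(4.3333)(26) = 56.3333 to 24.0833 (computed as (22 - 5)(2.8333) - (1/2)(6)(2.8333)^2), a change of -32.25.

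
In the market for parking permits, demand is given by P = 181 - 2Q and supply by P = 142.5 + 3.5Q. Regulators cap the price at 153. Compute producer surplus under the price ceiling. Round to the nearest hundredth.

Without the control, 181 - 2Q = 142.5 + 3.5Q so Q* = 7 and P* = 167.
At the ceiling price 153, quantity supplied is (153 - 142.5)/3.5 = 3; supply is the short side, so Q = 3 trades at P = 153.
PS is the triangle above supply below 153: (1/2)(3)(153 - 142.5) = 15.75.

15.75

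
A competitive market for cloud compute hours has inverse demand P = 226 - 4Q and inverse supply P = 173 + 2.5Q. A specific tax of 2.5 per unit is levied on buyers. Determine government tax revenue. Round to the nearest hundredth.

19.42

Pre-tax equilibrium: 226 - 4Q = 173 + 2.5Q gives Q* = 8.1538, P* = 193.3846.
With the tax, buyers' net willingness to pay falls by 2.5: (226 - 2.5) - 4Q = 173 + 2.5Q, so Q_t = 7.7692. Buyers pay P_b = 194.9231; sellers receive P_s = P_b - 2.5 = 192.4231.
Tax revenue = t x Q_t = 2.5 x 7.7692 = 19.4231.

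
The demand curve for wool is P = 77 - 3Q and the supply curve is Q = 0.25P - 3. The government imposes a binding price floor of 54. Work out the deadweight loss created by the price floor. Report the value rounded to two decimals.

9.17

Rewriting supply in inverse form: P = 12 + 4Q.
Without the control, 77 - 3Q = 12 + 4Q so Q* = 9.2857 and P* = 49.1429.
At the floor price 54, quantity demanded is (77 - 54)/3 = 7.6667; demand is the short side, so Q = 7.6667 trades at P = 54.
At Q = 7.6667 the demand price is 54 and the supply price is 42.6667. Deadweight loss is the triangle between the curves from 7.6667 to 9.2857: (1/2)(54 - 42.6667)(9.2857 - 7.6667) = 9.1746.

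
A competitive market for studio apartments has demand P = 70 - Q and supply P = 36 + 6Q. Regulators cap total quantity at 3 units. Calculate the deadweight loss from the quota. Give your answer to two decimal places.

Without the quota, 70 - Q = 36 + 6Q gives Q* = 4.8571.
At Q = 3 the demand price is 70 - (3) = 67 and the supply price is 36 + 6(3) = 54.
DWL = (1/2)(gap between curves at 3) x (Q* - 3) = (1/2)(13)(1.8571) = 12.0714.

12.07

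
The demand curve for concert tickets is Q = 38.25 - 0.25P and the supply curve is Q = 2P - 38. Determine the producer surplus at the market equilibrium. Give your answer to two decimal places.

Rewriting demand in inverse form: P = 153 - 4Q.
Rewriting supply in inverse form: P = 19 + 0.5Q.
Setting demand equal to supply, 134 = 4.5Q, so Q* = 29.7778 and P* = 33.8889.
PS is the area between P* and the supply curve from 0 to Q*: (1/2)(29.7778)(14.8889) = 221.679.

221.68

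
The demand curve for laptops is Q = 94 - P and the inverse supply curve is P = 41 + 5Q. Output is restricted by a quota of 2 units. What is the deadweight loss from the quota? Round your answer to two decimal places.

Rewriting demand in inverse form: P = 94 - Q.
Without the quota, 94 - Q = 41 + 5Q gives Q* = 8.8333.
At Q = 2 the demand price is 94 - (2) = 92 and the supply price is 41 + 5(2) = 51.
Deadweight loss is the triangle between the curves from 2 to 8.8333: (1/2)(92 - 51)(8.8333 - 2) = 140.0833.

140.08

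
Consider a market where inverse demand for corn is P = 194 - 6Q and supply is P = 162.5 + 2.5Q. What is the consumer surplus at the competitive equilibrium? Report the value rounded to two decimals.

41.20

Equilibrium: 194 - 6Q = 162.5 + 2.5Q, so Q* = 3.7059 and P* = 171.7647.
The demand choke price is 194, so CS = (1/2)(Q*)(194 - P*) = (1/2)(3.7059)(22.2353) = 41.2007.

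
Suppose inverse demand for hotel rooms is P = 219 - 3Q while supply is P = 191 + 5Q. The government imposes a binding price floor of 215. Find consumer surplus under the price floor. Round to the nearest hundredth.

2.67

Free-market equilibrium: 219 - 3Q = 191 + 5Q gives Q* = 3.5, P* = 208.5.
At the floor price 215, quantity demanded is (219 - 215)/3 = 1.3333; demand is the short side, so Q = 1.3333 trades at P = 215.
CS is the triangle under demand above 215: (1/2)(1.3333)(219 - 215) = 2.6667.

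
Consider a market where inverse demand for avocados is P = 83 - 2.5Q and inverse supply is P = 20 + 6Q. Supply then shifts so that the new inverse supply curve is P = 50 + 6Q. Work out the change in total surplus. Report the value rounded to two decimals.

Initial equilibrium: Q_0 = 7.4118, P_0 = 64.4706; CS_0 = (1/2)(7.4118)(18.5294) = 68.6678, PS_0 = (1/2)(7.4118)(44.4706) = 164.8028.
New equilibrium: 83 - 2.5Q = 50 + 6Q gives Q_1 = 3.8824, P_1 = 73.2941; CS_1 = 18.8408, PS_1 = 45.218.
Change in total surplus = (18.8408 + 45.218) - (68.6678 + 164.8028) = -169.4118.

-169.41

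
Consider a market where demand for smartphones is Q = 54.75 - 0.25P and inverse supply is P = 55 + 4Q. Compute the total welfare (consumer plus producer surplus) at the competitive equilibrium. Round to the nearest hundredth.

Rewriting demand in inverse form: P = 219 - 4Q.
Set 219 - 4Q = 55 + 4Q, which gives 164 = 8Q, so Q* = 20.5 and P* = 219 - 4(20.5) = 137.
Total surplus is the full triangle between the curves from 0 to Q*: (1/2)(20.5)(219 - 55) = 1681.

1681.00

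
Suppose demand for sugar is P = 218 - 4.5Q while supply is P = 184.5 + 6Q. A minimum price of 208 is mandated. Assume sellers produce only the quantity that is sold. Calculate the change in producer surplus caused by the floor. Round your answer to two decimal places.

Free-market equilibrium: 218 - 4.5Q = 184.5 + 6Q gives Q* = 3.1905, P* = 203.6429.
At P = 208, buyers demand (218 - 208)/4.5 = 2.2222 while sellers would supply more, so the quantity traded is 2.2222 at price 208.
PS goes from (1/2)(3.1905)(19.1429) = 30.5374 to 37.4074 (computed as (208 - 184.5)(2.2222) - (1/2)(6)(2.2222)^2), a change of 6.87.

6.87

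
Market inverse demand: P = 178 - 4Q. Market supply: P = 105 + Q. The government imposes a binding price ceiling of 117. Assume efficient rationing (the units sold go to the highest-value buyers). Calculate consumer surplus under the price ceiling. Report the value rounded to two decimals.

444.00

Free-market equilibrium: 178 - 4Q = 105 + Q gives Q* = 14.6, P* = 119.6.
At P = 117, sellers supply (117 - 105)/1 = 12 while buyers want more, so the quantity traded is 12 at price 117.
The demand price at Q = 12 is 130. CS is the trapezoid between demand and 117 over [0, 12]: (1/2)[(178 - 117) + (130 - 117)](12) = 444.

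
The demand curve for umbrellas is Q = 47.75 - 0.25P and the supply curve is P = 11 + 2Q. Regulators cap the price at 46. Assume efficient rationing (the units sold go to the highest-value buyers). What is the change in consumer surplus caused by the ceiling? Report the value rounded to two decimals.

Rewriting demand in inverse form: P = 191 - 4Q.
Without the control, 191 - 4Q = 11 + 2Q so Q* = 30 and P* = 71.
At P = 46, sellers supply (46 - 11)/2 = 17.5 while buyers want more, so the quantity traded is 17.5 at price 46.
CS goes from (1/2)(30)(120) = 1800 to 1925 (computed as (191 - 46)(17.5) - (1/2)(4)(17.5)^2), a change of 125.

125.00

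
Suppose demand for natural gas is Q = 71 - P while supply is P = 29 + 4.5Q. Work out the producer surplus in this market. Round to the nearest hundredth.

131.21

Rewriting demand in inverse form: P = 71 - Q.
Set 71 - Q = 29 + 4.5Q, which gives 42 = 5.5Q, so Q* = 7.6364 and P* = 71 - (7.6364) = 63.3636.
Producer surplus is the triangle above supply below P*: (1/2)(7.6364)(63.3636 - 29) = (1/2)(7.6364)(34.3636) = 131.2066.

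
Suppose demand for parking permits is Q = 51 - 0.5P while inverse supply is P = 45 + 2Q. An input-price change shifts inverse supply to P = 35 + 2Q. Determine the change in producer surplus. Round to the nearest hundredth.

Rewriting demand in inverse form: P = 102 - 2Q.
Initial equilibrium: Q_0 = 14.25, P_0 = 73.5; CS_0 = (1/2)(14.25)(28.5) = 203.0625, PS_0 = (1/2)(14.25)(28.5) = 203.0625.
New equilibrium: 102 - 2Q = 35 + 2Q gives Q_1 = 16.75, P_1 = 68.5; CS_1 = 280.5625, PS_1 = 280.5625.
Change in producer surplus = 280.5625 - 203.0625 = 77.5.

77.50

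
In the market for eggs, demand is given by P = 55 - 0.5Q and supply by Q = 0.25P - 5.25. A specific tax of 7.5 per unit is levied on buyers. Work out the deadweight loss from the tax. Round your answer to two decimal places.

6.25

Rewriting supply in inverse form: P = 21 + 4Q.
Pre-tax equilibrium: 55 - 0.5Q = 21 + 4Q gives Q* = 7.5556, P* = 51.2222.
A tax on buyers shifts demand down by 7.5: (55 - 7.5) - 0.5Q = 21 + 4Q, so Q_t = 5.8889. Buyers pay P_b = 52.0556; sellers receive P_s = P_b - 7.5 = 44.5556.
Deadweight loss is the triangle between the curves from Q_t to Q*: (1/2)(7.5556 - 5.8889)(7.5) = 6.25.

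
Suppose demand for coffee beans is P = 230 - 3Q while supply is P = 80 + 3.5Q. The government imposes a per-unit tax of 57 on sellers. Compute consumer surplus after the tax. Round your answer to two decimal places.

Without the tax, 230 - 3Q = 80 + 3.5Q so Q* = 23.0769 and P* = 160.7692.
With the tax, sellers need 57 more per unit: 230 - 3Q = 80 + 3.5Q + 57, so Q_t = 14.3077. Buyers pay P_b = 187.0769; sellers receive P_s = P_b - 57 = 130.0769.
Consumer surplus is the triangle under demand above P_b: (1/2)(14.3077)(230 - 187.0769) = 307.0651.

307.07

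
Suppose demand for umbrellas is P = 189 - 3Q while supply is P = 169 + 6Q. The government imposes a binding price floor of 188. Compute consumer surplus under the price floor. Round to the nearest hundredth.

Without the control, 189 - 3Q = 169 + 6Q so Q* = 2.2222 and P* = 182.3333.
At P = 188, buyers demand (189 - 188)/3 = 0.3333 while sellers would supply more, so the quantity traded is 0.3333 at price 188.
CS is the triangle under demand above 188: (1/2)(0.3333)(189 - 188) = 0.1667.

0.17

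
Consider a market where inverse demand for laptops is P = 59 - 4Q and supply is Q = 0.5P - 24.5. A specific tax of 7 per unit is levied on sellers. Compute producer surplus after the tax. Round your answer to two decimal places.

Rewriting supply in inverse form: P = 49 + 2Q.
Pre-tax equilibrium: 59 - 4Q = 49 + 2Q gives Q* = 1.6667, P* = 52.3333.
A tax on sellers shifts supply up by 7: 59 - 4Q = 49 + 2Q + 7, so Q_t = 0.5. Buyers pay P_b = 57; sellers receive P_s = P_b - 7 = 50.
Producer surplus is the triangle above supply below P_s: (1/2)(0.5)(50 - 49) = 0.25.

0.25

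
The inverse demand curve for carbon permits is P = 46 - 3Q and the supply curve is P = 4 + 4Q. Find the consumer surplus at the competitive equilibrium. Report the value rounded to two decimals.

Equilibrium: 46 - 3Q = 4 + 4Q, so Q* = 6 and P* = 28.
CS is the area between the demand curve and P* from 0 to Q*: (1/2)(6)(18) = 54.

54.00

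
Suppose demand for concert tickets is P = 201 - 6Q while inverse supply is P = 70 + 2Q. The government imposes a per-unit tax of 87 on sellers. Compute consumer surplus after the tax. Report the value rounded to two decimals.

Without the tax, 201 - 6Q = 70 + 2Q so Q* = 16.375 and P* = 102.75.
With the tax, sellers need 87 more per unit: 201 - 6Q = 70 + 2Q + 87, so Q_t = 5.5. Buyers pay P_b = 168; sellers receive P_s = P_b - 87 = 81.
Consumer surplus is the triangle under demand above P_b: (1/2)(5.5)(201 - 168) = 90.75.

90.75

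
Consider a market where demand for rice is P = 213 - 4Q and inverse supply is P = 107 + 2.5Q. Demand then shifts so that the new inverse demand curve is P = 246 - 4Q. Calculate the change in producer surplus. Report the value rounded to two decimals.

Initial equilibrium: Q_0 = 16.3077, P_0 = 147.7692; CS_0 = (1/2)(16.3077)(65.2308) = 531.8817, PS_0 = (1/2)(16.3077)(40.7692) = 332.426.
New equilibrium: 246 - 4Q = 107 + 2.5Q gives Q_1 = 21.3846, P_1 = 160.4615; CS_1 = 914.6036, PS_1 = 571.6272.
Change in producer surplus = 571.6272 - 332.426 = 239.2012.

239.20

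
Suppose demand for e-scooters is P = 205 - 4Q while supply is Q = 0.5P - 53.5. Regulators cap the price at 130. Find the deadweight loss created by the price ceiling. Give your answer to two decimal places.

70.08

Rewriting supply in inverse form: P = 107 + 2Q.
Without the control, 205 - 4Q = 107 + 2Q so Q* = 16.3333 and P* = 139.6667.
At P = 130, sellers supply (130 - 107)/2 = 11.5 while buyers want more, so the quantity traded is 11.5 at price 130.
At Q = 11.5 the demand price is 159 and the supply price is 130. Deadweight loss is the triangle between the curves from 11.5 to 16.3333: (1/2)(159 - 130)(16.3333 - 11.5) = 70.0833.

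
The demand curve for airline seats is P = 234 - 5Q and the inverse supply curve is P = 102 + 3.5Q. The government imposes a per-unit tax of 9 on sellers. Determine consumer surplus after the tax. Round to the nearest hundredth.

Pre-tax equilibrium: 234 - 5Q = 102 + 3.5Q gives Q* = 15.5294, P* = 156.3529.
A tax on sellers shifts supply up by 9: 234 - 5Q = 102 + 3.5Q + 9, so Q_t = 14.4706. Buyers pay P_b = 161.6471; sellers receive P_s = P_b - 9 = 152.6471.
CS = (1/2)(Q_t)(234 - P_b) = (1/2)(14.4706)(72.3529) = 523.4948.

523.49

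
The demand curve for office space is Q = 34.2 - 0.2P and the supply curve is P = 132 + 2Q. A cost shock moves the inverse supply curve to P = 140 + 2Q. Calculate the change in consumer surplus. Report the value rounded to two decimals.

-28.57

Rewriting demand in inverse form: P = 171 - 5Q.
Initial equilibrium: Q_0 = 5.5714, P_0 = 143.1429; CS_0 = (1/2)(5.5714)(27.8571) = 77.602, PS_0 = (1/2)(5.5714)(11.1429) = 31.0408.
New equilibrium: 171 - 5Q = 140 + 2Q gives Q_1 = 4.4286, P_1 = 148.8571; CS_1 = 49.0306, PS_1 = 19.6122.
Change in consumer surplus = 49.0306 - 77.602 = -28.5714.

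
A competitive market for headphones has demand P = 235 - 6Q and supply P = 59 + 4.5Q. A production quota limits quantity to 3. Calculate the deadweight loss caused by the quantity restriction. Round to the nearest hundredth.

Without the quota, 235 - 6Q = 59 + 4.5Q gives Q* = 16.7619.
At Q = 3 the demand price is 235 - 6(3) = 217 and the supply price is 59 + 4.5(3) = 72.5.
Deadweight loss is the triangle between the curves from 3 to 16.7619: (1/2)(217 - 72.5)(16.7619 - 3) = 994.2976.

994.30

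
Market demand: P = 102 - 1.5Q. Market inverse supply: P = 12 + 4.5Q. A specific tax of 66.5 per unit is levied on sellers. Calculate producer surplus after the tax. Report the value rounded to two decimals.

34.52

Pre-tax equilibrium: 102 - 1.5Q = 12 + 4.5Q gives Q* = 15, P* = 79.5.
With the tax, sellers need 66.5 more per unit: 102 - 1.5Q = 12 + 4.5Q + 66.5, so Q_t = 3.9167. Buyers pay P_b = 96.125; sellers receive P_s = P_b - 66.5 = 29.625.
Producer surplus is the triangle above supply below P_s: (1/2)(3.9167)(29.625 - 12) = 34.5156.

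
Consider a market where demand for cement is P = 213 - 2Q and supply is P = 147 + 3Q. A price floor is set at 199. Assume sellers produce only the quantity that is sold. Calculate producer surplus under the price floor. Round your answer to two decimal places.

Without the control, 213 - 2Q = 147 + 3Q so Q* = 13.2 and P* = 186.6.
At the floor price 199, quantity demanded is (213 - 199)/2 = 7; demand is the short side, so Q = 7 trades at P = 199.
The supply price at Q = 7 is 168. PS is the trapezoid between 199 and supply over [0, 7]: (1/2)[(199 - 147) + (199 - 168)](7) = 290.5.

290.50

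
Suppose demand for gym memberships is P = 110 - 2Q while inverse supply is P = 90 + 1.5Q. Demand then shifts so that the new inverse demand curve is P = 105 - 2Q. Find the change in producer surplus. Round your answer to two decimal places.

-10.71

Initial equilibrium: Q_0 = 5.7143, P_0 = 98.5714; CS_0 = (1/2)(5.7143)(11.4286) = 32.6531, PS_0 = (1/2)(5.7143)(8.5714) = 24.4898.
New equilibrium: 105 - 2Q = 90 + 1.5Q gives Q_1 = 4.2857, P_1 = 96.4286; CS_1 = 18.3673, PS_1 = 13.7755.
Change in producer surplus = 13.7755 - 24.4898 = -10.7143.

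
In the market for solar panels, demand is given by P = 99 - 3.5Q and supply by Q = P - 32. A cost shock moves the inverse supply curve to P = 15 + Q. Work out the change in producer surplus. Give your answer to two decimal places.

63.38

Rewriting supply in inverse form: P = 32 + Q.
Initial equilibrium: Q_0 = 14.8889, P_0 = 46.8889; CS_0 = (1/2)(14.8889)(52.1111) = 387.9383, PS_0 = (1/2)(14.8889)(14.8889) = 110.8395.
New equilibrium: 99 - 3.5Q = 15 + Q gives Q_1 = 18.6667, P_1 = 33.6667; CS_1 = 609.7778, PS_1 = 174.2222.
Change in producer surplus = 174.2222 - 110.8395 = 63.3827.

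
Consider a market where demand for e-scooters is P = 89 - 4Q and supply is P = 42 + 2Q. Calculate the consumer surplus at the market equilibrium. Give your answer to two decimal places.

122.72

Equilibrium: 89 - 4Q = 42 + 2Q, so Q* = 7.8333 and P* = 57.6667.
The demand choke price is 89, so CS = (1/2)(Q*)(89 - P*) = (1/2)(7.8333)(31.3333) = 122.7222.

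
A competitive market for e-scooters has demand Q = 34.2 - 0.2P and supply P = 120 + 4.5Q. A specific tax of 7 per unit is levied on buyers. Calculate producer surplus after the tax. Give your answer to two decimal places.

Rewriting demand in inverse form: P = 171 - 5Q.
Without the tax, 171 - 5Q = 120 + 4.5Q so Q* = 5.3684 and P* = 144.1579.
With the tax, buyers' net willingness to pay falls by 7: (171 - 7) - 5Q = 120 + 4.5Q, so Q_t = 4.6316. Buyers pay P_b = 147.8421; sellers receive P_s = P_b - 7 = 140.8421.
Producer surplus is the triangle above supply below P_s: (1/2)(4.6316)(140.8421 - 120) = 48.2659.

48.27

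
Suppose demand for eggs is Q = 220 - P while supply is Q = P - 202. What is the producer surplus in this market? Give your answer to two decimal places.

40.50

Rewriting demand in inverse form: P = 220 - Q.
Rewriting supply in inverse form: P = 202 + Q.
Setting demand equal to supply, 18 = 2Q, so Q* = 9 and P* = 211.
The supply curve's price intercept is 202, so PS = (1/2)(Q*)(P* - 202) = (1/2)(9)(9) = 40.5.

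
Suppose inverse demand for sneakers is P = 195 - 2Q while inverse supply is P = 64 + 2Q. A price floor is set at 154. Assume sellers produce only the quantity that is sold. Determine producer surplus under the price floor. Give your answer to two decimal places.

1424.75

Without the control, 195 - 2Q = 64 + 2Q so Q* = 32.75 and P* = 129.5.
At P = 154, buyers demand (195 - 154)/2 = 20.5 while sellers would supply more, so the quantity traded is 20.5 at price 154.
The supply price at Q = 20.5 is 105. PS is the trapezoid between 154 and supply over [0, 20.5]: (1/2)[(154 - 64) + (154 - 105)](20.5) = 1424.75.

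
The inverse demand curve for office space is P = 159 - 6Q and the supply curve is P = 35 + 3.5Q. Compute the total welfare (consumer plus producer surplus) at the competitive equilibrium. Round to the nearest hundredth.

809.26

Set 159 - 6Q = 35 + 3.5Q, which gives 124 = 9.5Q, so Q* = 13.0526 and P* = 159 - 6(13.0526) = 80.6842.
Total surplus is the full triangle between the curves from 0 to Q*: (1/2)(13.0526)(159 - 35) = 809.2632.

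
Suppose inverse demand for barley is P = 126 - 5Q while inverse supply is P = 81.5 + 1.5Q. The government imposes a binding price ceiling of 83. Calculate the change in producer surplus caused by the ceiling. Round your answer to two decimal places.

-34.40

Free-market equilibrium: 126 - 5Q = 81.5 + 1.5Q gives Q* = 6.8462, P* = 91.7692.
At the ceiling price 83, quantity supplied is (83 - 81.5)/1.5 = 1; supply is the short side, so Q = 1 trades at P = 83.
PS goes from (1/2)(6.8462)(10.2692) = 35.1524 to 0.75 (computed as (83 - 81.5)(1) - (1/2)(1.5)(1)^2), a change of -34.4024.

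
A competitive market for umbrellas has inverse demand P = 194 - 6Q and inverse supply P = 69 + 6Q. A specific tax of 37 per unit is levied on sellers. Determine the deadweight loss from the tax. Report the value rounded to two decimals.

57.04

Without the tax, 194 - 6Q = 69 + 6Q so Q* = 10.4167 and P* = 131.5.
A tax on sellers shifts supply up by 37: 194 - 6Q = 69 + 6Q + 37, so Q_t = 7.3333. Buyers pay P_b = 150; sellers receive P_s = P_b - 37 = 113.
Deadweight loss is the triangle between the curves from Q_t to Q*: (1/2)(10.4167 - 7.3333)(37) = 57.0417.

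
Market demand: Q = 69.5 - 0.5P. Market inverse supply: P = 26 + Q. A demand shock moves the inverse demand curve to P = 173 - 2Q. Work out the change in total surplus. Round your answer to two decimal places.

1473.33

Rewriting demand in inverse form: P = 139 - 2Q.
Initial equilibrium: Q_0 = 37.6667, P_0 = 63.6667; CS_0 = (1/2)(37.6667)(75.3333) = 1418.7778, PS_0 = (1/2)(37.6667)(37.6667) = 709.3889.
New equilibrium: 173 - 2Q = 26 + Q gives Q_1 = 49, P_1 = 75; CS_1 = 2401, PS_1 = 1200.5.
Change in total surplus = (2401 + 1200.5) - (1418.7778 + 709.3889) = 1473.3333.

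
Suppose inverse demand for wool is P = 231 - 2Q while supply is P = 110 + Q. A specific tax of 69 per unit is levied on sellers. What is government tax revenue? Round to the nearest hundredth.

Pre-tax equilibrium: 231 - 2Q = 110 + Q gives Q* = 40.3333, P* = 150.3333.
A tax on sellers shifts supply up by 69: 231 - 2Q = 110 + Q + 69, so Q_t = 17.3333. Buyers pay P_b = 196.3333; sellers receive P_s = P_b - 69 = 127.3333.
Tax revenue = t x Q_t = 69 x 17.3333 = 1196.

1196.00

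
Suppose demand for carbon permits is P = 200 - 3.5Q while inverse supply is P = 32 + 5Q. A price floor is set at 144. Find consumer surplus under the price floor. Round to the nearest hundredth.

Free-market equilibrium: 200 - 3.5Q = 32 + 5Q gives Q* = 19.7647, P* = 130.8235.
At the floor price 144, quantity demanded is (200 - 144)/3.5 = 16; demand is the short side, so Q = 16 trades at P = 144.
CS is the triangle under demand above 144: (1/2)(16)(200 - 144) = 448.

448.00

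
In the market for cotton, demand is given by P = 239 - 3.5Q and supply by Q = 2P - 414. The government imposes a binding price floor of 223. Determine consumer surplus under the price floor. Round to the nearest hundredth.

36.57

Rewriting supply in inverse form: P = 207 + 0.5Q.
Free-market equilibrium: 239 - 3.5Q = 207 + 0.5Q gives Q* = 8, P* = 211.
At the floor price 223, quantity demanded is (239 - 223)/3.5 = 4.5714; demand is the short side, so Q = 4.5714 trades at P = 223.
CS is the triangle under demand above 223: (1/2)(4.5714)(239 - 223) = 36.5714.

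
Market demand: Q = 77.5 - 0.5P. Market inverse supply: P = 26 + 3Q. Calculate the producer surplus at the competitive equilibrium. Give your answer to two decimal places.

998.46

Rewriting demand in inverse form: P = 155 - 2Q.
Equilibrium: 155 - 2Q = 26 + 3Q, so Q* = 25.8 and P* = 103.4.
The supply curve's price intercept is 26, so PS = (1/2)(Q*)(P* - 26) = (1/2)(25.8)(77.4) = 998.46.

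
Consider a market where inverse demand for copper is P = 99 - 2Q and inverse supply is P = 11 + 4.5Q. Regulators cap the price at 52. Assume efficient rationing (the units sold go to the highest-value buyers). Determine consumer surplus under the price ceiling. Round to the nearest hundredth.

345.21

Without the control, 99 - 2Q = 11 + 4.5Q so Q* = 13.5385 and P* = 71.9231.
At P = 52, sellers supply (52 - 11)/4.5 = 9.1111 while buyers want more, so the quantity traded is 9.1111 at price 52.
The demand price at Q = 9.1111 is 80.7778. CS is the trapezoid between demand and 52 over [0, 9.1111]: (1/2)[(99 - 52) + (80.7778 - 52)](9.1111) = 345.2099.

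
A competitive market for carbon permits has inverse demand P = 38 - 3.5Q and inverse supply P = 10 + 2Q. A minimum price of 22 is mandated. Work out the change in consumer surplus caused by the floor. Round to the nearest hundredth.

-8.78

Free-market equilibrium: 38 - 3.5Q = 10 + 2Q gives Q* = 5.0909, P* = 20.1818.
At P = 22, buyers demand (38 - 22)/3.5 = 4.5714 while sellers would supply more, so the quantity traded is 4.5714 at price 22.
CS goes from (1/2)(5.0909)(17.8182) = 45.3554 to 36.5714 (computed as (38 - 22)(4.5714) - (1/2)(3.5)(4.5714)^2), a change of -8.7839.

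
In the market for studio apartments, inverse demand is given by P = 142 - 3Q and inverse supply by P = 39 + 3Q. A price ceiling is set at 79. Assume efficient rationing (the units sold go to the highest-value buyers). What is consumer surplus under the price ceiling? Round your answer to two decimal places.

Free-market equilibrium: 142 - 3Q = 39 + 3Q gives Q* = 17.1667, P* = 90.5.
At P = 79, sellers supply (79 - 39)/3 = 13.3333 while buyers want more, so the quantity traded is 13.3333 at price 79.
The demand price at Q = 13.3333 is 102. CS is the trapezoid between demand and 79 over [0, 13.3333]: (1/2)[(142 - 79) + (102 - 79)](13.3333) = 573.3333.

573.33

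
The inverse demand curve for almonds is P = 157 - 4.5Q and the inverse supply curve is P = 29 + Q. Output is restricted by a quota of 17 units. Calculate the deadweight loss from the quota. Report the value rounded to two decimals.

Unrestricted equilibrium: Q* = (157 - 29)/(4.5 + 1) = 23.2727.
At Q = 17 the demand price is 157 - 4.5(17) = 80.5 and the supply price is 29 + (17) = 46.
DWL = (1/2)(gap between curves at 17) x (Q* - 17) = (1/2)(34.5)(6.2727) = 108.2045.

108.20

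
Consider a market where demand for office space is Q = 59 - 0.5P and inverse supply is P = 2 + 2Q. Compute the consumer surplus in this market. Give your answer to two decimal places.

841.00

Rewriting demand in inverse form: P = 118 - 2Q.
Set 118 - 2Q = 2 + 2Q, which gives 116 = 4Q, so Q* = 29 and P* = 118 - 2(29) = 60.
CS is the area between the demand curve and P* from 0 to Q*: (1/2)(29)(58) = 841.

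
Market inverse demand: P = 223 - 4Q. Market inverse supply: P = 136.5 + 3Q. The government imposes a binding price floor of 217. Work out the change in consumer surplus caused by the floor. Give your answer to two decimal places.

Free-market equilibrium: 223 - 4Q = 136.5 + 3Q gives Q* = 12.3571, P* = 173.5714.
At the floor price 217, quantity demanded is (223 - 217)/4 = 1.5; demand is the short side, so Q = 1.5 trades at P = 217.
CS goes from (1/2)(12.3571)(49.4286) = 305.398 to 4.5 (computed as (223 - 217)(1.5) - (1/2)(4)(1.5)^2), a change of -300.898.

-300.90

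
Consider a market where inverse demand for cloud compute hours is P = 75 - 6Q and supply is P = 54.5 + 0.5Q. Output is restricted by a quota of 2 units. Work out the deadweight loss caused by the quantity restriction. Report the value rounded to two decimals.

Unrestricted equilibrium: Q* = (75 - 54.5)/(6 + 0.5) = 3.1538.
At Q = 2 the demand price is 75 - 6(2) = 63 and the supply price is 54.5 + 0.5(2) = 55.5.
Deadweight loss is the triangle between the curves from 2 to 3.1538: (1/2)(63 - 55.5)(3.1538 - 2) = 4.3269.

4.33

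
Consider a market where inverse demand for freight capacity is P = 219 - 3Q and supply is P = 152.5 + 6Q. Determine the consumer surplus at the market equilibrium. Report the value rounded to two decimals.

Set 219 - 3Q = 152.5 + 6Q, which gives 66.5 = 9Q, so Q* = 7.3889 and P* = 219 - 3(7.3889) = 196.8333.
The demand choke price is 219, so CS = (1/2)(Q*)(219 - P*) = (1/2)(7.3889)(22.1667) = 81.8935.

81.89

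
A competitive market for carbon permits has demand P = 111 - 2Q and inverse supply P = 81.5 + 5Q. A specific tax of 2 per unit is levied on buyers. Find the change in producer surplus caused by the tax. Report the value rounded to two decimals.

Pre-tax equilibrium: 111 - 2Q = 81.5 + 5Q gives Q* = 4.2143, P* = 102.5714.
A tax on buyers shifts demand down by 2: (111 - 2) - 2Q = 81.5 + 5Q, so Q_t = 3.9286. Buyers pay P_b = 103.1429; sellers receive P_s = P_b - 2 = 101.1429.
Producers lose the trapezoid between P_s and P* out to Q_t plus the triangle from Q_t to Q*: change in PS = 38.5842 - 44.4005 = -5.8163.

-5.82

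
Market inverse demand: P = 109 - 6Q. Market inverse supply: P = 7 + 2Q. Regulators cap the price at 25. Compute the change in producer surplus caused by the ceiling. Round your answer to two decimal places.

-81.56

Free-market equilibrium: 109 - 6Q = 7 + 2Q gives Q* = 12.75, P* = 32.5.
At the ceiling price 25, quantity supplied is (25 - 7)/2 = 9; supply is the short side, so Q = 9 trades at P = 25.
PS goes from (1/2)(12.75)(25.5) = 162.5625 to 81 (computed as (25 - 7)(9) - (1/2)(2)(9)^2), a change of -81.5625.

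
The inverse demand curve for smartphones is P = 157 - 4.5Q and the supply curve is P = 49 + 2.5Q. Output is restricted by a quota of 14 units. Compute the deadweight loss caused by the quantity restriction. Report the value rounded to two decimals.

7.14

Without the quota, 157 - 4.5Q = 49 + 2.5Q gives Q* = 15.4286.
At Q = 14 the demand price is 157 - 4.5(14) = 94 and the supply price is 49 + 2.5(14) = 84.
DWL = (1/2)(gap between curves at 14) x (Q* - 14) = (1/2)(10)(1.4286) = 7.1429.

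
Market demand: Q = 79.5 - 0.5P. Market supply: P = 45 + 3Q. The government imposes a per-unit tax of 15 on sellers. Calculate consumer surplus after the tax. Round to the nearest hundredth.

Rewriting demand in inverse form: P = 159 - 2Q.
Pre-tax equilibrium: 159 - 2Q = 45 + 3Q gives Q* = 22.8, P* = 113.4.
With the tax, sellers need 15 more per unit: 159 - 2Q = 45 + 3Q + 15, so Q_t = 19.8. Buyers pay P_b = 119.4; sellers receive P_s = P_b - 15 = 104.4.
Consumer surplus is the triangle under demand above P_b: (1/2)(19.8)(159 - 119.4) = 392.04.

392.04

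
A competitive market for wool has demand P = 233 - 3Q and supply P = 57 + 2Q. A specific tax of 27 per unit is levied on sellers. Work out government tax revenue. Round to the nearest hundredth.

804.60

Pre-tax equilibrium: 233 - 3Q = 57 + 2Q gives Q* = 35.2, P* = 127.4.
A tax on sellers shifts supply up by 27: 233 - 3Q = 57 + 2Q + 27, so Q_t = 29.8. Buyers pay P_b = 143.6; sellers receive P_s = P_b - 27 = 116.6.
Tax revenue = t x Q_t = 27 x 29.8 = 804.6.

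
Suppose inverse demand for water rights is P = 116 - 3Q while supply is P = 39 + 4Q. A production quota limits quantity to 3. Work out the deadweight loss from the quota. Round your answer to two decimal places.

Without the quota, 116 - 3Q = 39 + 4Q gives Q* = 11.
At Q = 3 the demand price is 116 - 3(3) = 107 and the supply price is 39 + 4(3) = 51.
DWL = (1/2)(gap between curves at 3) x (Q* - 3) = (1/2)(56)(8) = 224.

224.00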